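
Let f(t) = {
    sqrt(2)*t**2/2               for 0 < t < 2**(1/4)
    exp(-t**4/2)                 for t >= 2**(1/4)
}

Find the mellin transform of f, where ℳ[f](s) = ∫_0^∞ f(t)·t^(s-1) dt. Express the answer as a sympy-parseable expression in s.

2**(s/4 - 2)*((s + 2)*uppergamma(s/4, 1) + 4)/(s + 2)
  Re(s) > -2

invert the power substitution to get sqrt(2)*t/2 on [0, sqrt(2)); exp(-t**2/2) on [sqrt(2), ∞)
undo the power substitution: sqrt(2)*sqrt(t)/2 on [0, 2); exp(-t/2) on [2, ∞)
invert the common scale on t to get sqrt(t) on [0, 1); exp(-t) on [1, ∞)
the 2 pieces separated at 2**(1/4) each add one integral
[0, 2**(1/4)) adds the kernel integral of sqrt(2)*t**2/2
[2**(1/4), ∞) adds the kernel integral of exp(-t**4/2)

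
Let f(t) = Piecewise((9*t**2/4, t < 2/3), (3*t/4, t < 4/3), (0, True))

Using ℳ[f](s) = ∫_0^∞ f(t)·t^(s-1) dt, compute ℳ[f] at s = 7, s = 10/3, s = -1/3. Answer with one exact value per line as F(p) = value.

F(7) = 18488/19683
F(10/3) = 5*18**(1/3)/702 + 64*6**(2/3)/351
F(-1/3) = -3*12**(1/3)/40 + 3*6**(1/3)/4

strip the common scale on t: t**2 on [0, 1); t/2 on [1, 2)
invert the shared t-power to get t on [0, 1); 1/2 on [1, 2)
the 2 pieces separated at 2/3 each add one integral
[0, 2/3) adds the kernel integral of 9*t**2/4
between 2/3 and 4/3 the integrand is 3*t/4·t^(s-1)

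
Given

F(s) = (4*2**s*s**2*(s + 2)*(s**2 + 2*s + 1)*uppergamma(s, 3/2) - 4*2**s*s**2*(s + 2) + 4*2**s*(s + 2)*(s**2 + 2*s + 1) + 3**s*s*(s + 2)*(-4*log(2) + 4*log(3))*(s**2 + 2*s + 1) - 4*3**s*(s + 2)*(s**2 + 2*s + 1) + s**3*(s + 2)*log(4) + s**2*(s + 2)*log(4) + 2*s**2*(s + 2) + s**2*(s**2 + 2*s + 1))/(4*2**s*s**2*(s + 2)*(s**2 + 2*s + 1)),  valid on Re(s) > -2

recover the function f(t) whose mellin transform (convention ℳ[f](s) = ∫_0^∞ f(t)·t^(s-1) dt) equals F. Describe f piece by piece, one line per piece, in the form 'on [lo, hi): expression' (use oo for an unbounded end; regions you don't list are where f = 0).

on [0, 1/2): t**2
on [1/2, 1): t*log(t)
on [1, 3/2): log(t)
on [3/2, oo): exp(-t)

summing 4 kernel integrals split by 1/2, 1, 3/2 yields ℳ[f](s)
on [0, 1/2) integrate f = t**2 against the kernel
segment 1/2 to 1 holds t*log(t); add its integral
[1, 3/2) adds the kernel integral of log(t)
for t in [3/2, ∞): the term is ∫ exp(-t)·t^(s-1)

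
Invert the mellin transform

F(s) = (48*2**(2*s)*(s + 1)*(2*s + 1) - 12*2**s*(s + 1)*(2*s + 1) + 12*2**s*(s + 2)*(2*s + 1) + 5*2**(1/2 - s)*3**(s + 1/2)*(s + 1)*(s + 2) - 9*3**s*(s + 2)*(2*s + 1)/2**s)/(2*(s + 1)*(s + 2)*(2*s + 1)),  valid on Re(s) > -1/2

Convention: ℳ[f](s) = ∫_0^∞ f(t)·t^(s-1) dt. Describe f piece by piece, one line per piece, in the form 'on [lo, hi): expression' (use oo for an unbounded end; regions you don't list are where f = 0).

split f at 3/2, 2: ℳ[f](s) collects 3 kernel integrals
piece [0, 3/2): integrate 5*sqrt(t)/2 against the kernel
segment 3/2 to 2 holds 3*t; add its integral
the [2, 4) slice contributes ∫ 3*t**2/2·t^(s-1) dt

on [0, 3/2): 5*sqrt(t)/2
on [3/2, 2): 3*t
on [2, 4): 3*t**2/2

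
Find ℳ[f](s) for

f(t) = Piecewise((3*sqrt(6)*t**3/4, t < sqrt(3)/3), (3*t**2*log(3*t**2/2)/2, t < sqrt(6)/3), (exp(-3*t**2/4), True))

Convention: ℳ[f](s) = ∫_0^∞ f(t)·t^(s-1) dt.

invert the power substitution to get 3*sqrt(6)*t**(3/2)/4 on [0, 1/3); 3*t*log(3*t/2)/2 on [1/3, 2/3); exp(-3*t/4) on [2/3, ∞)
remove the common scale on t first: t**(3/2) on [0, 1/2); t*log(t) on [1/2, 1); exp(-t/2) on [1, ∞)
split f at sqrt(3)/3, sqrt(6)/3: ℳ[f](s) collects 3 kernel integrals
between 0 and sqrt(3)/3 the integrand is 3*sqrt(6)*t**3/4·t^(s-1)
piece [sqrt(3)/3, sqrt(6)/3): integrate 3*t**2*log(3*t**2/2)/2 against the kernel
for t in [sqrt(6)/3, ∞): the term is ∫ exp(-3*t**2/4)·t^(s-1)

(-2*2**(s/2)*(s + 3) + 2*2**s*(s + 3)*(s**2/4 + s + 1)*uppergamma(s/2, 1/2) + s*(s + 3)*log(2)/2 + s + (s + 3)*log(2) + sqrt(2)*(s**2/4 + s + 1) + 3)/(4*3**(s/2)*(s + 3)*(s**2/4 + s + 1))
  Re(s) > -3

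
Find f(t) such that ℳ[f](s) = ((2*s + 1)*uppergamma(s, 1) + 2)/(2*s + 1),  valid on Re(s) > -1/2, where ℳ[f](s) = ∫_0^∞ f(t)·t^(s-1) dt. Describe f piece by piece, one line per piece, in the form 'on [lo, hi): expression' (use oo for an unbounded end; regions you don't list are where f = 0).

decompose at 1; ℳ[f](s) sums the 2 pieces' integrals
segment 0 to 1 holds sqrt(t); add its integral
[1, ∞) adds the kernel integral of exp(-t)

on [0, 1): sqrt(t)
on [1, oo): exp(-t)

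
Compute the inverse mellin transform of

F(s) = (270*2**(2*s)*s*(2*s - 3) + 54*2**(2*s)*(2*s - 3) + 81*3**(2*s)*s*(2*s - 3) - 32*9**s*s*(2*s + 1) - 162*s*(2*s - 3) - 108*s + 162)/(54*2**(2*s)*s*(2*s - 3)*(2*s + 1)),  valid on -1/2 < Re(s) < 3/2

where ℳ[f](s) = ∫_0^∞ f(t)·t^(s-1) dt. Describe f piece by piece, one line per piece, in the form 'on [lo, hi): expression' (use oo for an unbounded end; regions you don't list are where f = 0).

peel off the power substitution: t on [0, 1/2); 2*t + 1 on [1/2, 1); t/2 on [1, 3/2); …
breakpoints 1/4, 1, 9/4: one integral from each of the 4 segments
on [0, 1/4): add ∫ sqrt(t)·t^(s-1) dt
over [1/4, 1), the kernel integral of (2*sqrt(t) + 1) enters the sum
the [1, 9/4) slice contributes ∫ sqrt(t)/2·t^(s-1) dt
∫ over [9/4, ∞) of t**(-3/2)·t^(s-1) joins the sum

on [0, 1/4): sqrt(t)
on [1/4, 1): 2*sqrt(t) + 1
on [1, 9/4): sqrt(t)/2
on [9/4, oo): t**(-3/2)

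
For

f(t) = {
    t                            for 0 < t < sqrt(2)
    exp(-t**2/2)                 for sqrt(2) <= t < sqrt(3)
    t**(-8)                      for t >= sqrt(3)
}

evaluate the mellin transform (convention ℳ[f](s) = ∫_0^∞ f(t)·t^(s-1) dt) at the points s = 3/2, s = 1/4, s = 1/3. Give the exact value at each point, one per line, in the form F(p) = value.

invert the power substitution to get sqrt(t) on [0, 2); exp(-t/2) on [2, 3); t**(-4) on [3, ∞)
integrate the 3 segments split at sqrt(2), sqrt(3), then add the results
[0, sqrt(2)) adds the kernel integral of t
segment sqrt(2) to sqrt(3) holds exp(-t**2/2); add its integral
segment [sqrt(3), ∞) carries t**(-8); integrate it

F(3/2) = -2**(3/4)*uppergamma(3/4, 3/2)/2 + 2*3**(3/4)/1053 + 2**(3/4)*uppergamma(3/4, 1)/2 + 4*2**(1/4)/5
F(1/4) = -2**(1/8)*uppergamma(1/8, 3/2)/2 + 4*3**(1/8)/2511 + 2**(1/8)*uppergamma(1/8, 1)/2 + 4*2**(5/8)/5
F(1/3) = -2**(1/6)*uppergamma(1/6, 3/2)/2 + 3**(1/6)/621 + 2**(1/6)*uppergamma(1/6, 1)/2 + 3*2**(2/3)/4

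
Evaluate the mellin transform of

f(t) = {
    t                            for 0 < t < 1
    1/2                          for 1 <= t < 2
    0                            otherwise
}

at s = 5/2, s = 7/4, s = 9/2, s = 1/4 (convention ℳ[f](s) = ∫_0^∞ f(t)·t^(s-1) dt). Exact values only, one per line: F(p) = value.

F(5/2) = 3/35 + 4*sqrt(2)/5
F(7/4) = 6/77 + 4*2**(3/4)/7
F(9/2) = 7/99 + 16*sqrt(2)/9
F(1/4) = -6/5 + 2*2**(1/4)

split f at 1: ℳ[f](s) collects 2 kernel integrals
∫ over [0, 1) of t·t^(s-1) joins the sum
∫ 1/2·t^(s-1) over [1, 2)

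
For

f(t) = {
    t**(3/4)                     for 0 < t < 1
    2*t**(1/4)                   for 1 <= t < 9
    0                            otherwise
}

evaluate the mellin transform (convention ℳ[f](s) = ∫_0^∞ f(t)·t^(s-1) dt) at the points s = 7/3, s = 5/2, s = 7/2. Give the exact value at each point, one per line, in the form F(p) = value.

back out the power substitution: t**(3/2) on [0, 1); 2*sqrt(t) on [1, 3)
breakpoints 1: one integral from each of the 2 segments
between 0 and 1 the integrand is t**(3/4)·t^(s-1)
∫ 2*t**(1/4)·t^(s-1) over [1, 9)

F(7/3) = -516/1147 + 5832*3**(1/6)/31
F(5/2) = -60/143 + 1944*sqrt(3)/11
F(7/2) = -76/255 + 5832*sqrt(3)/5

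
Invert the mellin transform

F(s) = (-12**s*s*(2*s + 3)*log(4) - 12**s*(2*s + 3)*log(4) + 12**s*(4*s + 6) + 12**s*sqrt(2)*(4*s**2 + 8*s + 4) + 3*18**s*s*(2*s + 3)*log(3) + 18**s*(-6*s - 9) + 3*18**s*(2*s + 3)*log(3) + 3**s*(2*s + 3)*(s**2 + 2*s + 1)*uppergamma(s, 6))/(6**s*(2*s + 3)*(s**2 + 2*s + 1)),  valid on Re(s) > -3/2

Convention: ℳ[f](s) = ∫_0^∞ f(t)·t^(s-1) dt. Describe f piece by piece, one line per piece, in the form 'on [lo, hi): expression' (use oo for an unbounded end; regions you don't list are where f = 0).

on [0, 2): t**(3/2)
on [2, 3): t*log(t)
on [3, oo): exp(-2*t)

decompose at 2, 3; ℳ[f](s) sums the 3 pieces' integrals
over [0, 2), the kernel integral of t**(3/2) enters the sum
∫ t*log(t)·t^(s-1) over [2, 3)
on [3, ∞): add ∫ exp(-2*t)·t^(s-1) dt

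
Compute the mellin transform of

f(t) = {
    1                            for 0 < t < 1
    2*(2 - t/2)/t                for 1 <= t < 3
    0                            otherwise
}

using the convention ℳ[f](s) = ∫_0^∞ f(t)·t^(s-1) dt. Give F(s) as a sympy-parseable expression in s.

invert the common scale on t to get 1 on [0, 1/2); (2 - t)/t on [1/2, 3/2)
back out the shared t-power: t on [0, 1/2); 2 - t on [1/2, 3/2)
linearity at 1 turns ℳ[f](s) into 2 summed integrals
the [0, 1) slice contributes ∫ 1·t^(s-1) dt
between 1 and 3 the integrand is 2*(2 - t/2)/t·t^(s-1)

(3**s*s + 3**(s + 1) - 6*s - 6)/(3*s*(s - 1))
  Re(s) > 0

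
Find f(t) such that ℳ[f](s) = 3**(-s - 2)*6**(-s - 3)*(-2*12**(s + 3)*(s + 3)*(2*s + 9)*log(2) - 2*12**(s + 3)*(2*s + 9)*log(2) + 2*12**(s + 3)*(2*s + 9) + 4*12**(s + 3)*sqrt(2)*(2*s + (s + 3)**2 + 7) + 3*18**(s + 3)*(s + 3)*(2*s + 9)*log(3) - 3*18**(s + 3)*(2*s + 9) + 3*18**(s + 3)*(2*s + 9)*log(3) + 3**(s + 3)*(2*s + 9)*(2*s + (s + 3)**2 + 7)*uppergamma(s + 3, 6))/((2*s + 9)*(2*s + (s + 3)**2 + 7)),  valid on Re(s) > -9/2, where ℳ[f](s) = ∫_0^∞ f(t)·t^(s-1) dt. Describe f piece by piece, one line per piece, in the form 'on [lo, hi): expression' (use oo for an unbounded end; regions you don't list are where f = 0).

on [0, 2/3): 9*sqrt(3)*t**(9/2)
on [2/3, 1): 9*t**4*log(3*t)
on [1, oo): 3*t**3*exp(-6*t)

back out the shared t-power: 9*sqrt(3)*t**(5/2) on [0, 2/3); 9*t**2*log(3*t) on [2/3, 1); 3*t*exp(-6*t) on [1, ∞)
back out the common scale on t: t**(5/2) on [0, 2); t**2*log(t) on [2, 3); t*exp(-2*t) on [3, ∞)
reversing the shared t-power: t**(3/2) on [0, 2); t*log(t) on [2, 3); exp(-2*t) on [3, ∞)
summing 3 kernel integrals split by 2/3, 1 yields ℳ[f](s)
piece [0, 2/3): integrate 9*sqrt(3)*t**(9/2) against the kernel
[2/3, 1) adds the kernel integral of 9*t**4*log(3*t)
the [1, ∞) slice contributes ∫ 3*t**3*exp(-6*t)·t^(s-1) dt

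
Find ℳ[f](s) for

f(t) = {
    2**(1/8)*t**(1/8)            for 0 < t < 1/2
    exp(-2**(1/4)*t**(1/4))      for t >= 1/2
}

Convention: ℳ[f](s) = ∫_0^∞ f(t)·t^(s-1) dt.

4*((8*s + 1)*uppergamma(4*s, 1) + 2)/(2**s*(8*s + 1))
  Re(s) > -1/8

remove the common scale on t first: t**(1/8) on [0, 1); exp(-t**(1/4)) on [1, ∞)
invert the power substitution to get t**(1/4) on [0, 1); exp(-sqrt(t)) on [1, ∞)
peel off the power substitution: sqrt(t) on [0, 1); exp(-t) on [1, ∞)
treat the 2 regions marked off by 1/2 separately and sum
for t in [0, 1/2): the term is ∫ 2**(1/8)*t**(1/8)·t^(s-1)
segment [1/2, ∞) carries exp(-2**(1/4)*t**(1/4)); integrate it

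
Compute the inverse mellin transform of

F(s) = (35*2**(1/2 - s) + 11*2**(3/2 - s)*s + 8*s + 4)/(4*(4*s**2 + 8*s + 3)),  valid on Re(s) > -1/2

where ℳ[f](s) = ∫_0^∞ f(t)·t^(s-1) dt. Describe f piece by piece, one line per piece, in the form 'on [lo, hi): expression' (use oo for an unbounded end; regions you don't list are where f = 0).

on [0, 1/2): 3*sqrt(t)
on [1/2, 1): t**(3/2)/2

split f at 1/2: ℳ[f](s) collects 2 kernel integrals
∫ 3*sqrt(t)·t^(s-1) over [0, 1/2)
∫ over [1/2, 1) of t**(3/2)/2·t^(s-1) joins the sum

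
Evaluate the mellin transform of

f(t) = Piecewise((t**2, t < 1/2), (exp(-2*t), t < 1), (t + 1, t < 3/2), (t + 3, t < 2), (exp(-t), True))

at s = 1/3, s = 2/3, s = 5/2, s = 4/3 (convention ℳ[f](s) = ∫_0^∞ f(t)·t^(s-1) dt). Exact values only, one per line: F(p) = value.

F(1/3) = 2**(2/3)*(-168*3**(1/3) - 105*2**(1/3) - 28*uppergamma(1/3, 2) + 28*2**(1/3)*uppergamma(1/3, 2) + 3 + 28*uppergamma(1/3, 1) + 294*2**(2/3))/56
F(2/3) = 2**(1/3)*(-480*3**(2/3) - 336*2**(2/3) - 160*uppergamma(2/3, 2) + 15 + 160*2**(2/3)*uppergamma(2/3, 2) + 160*uppergamma(2/3, 1) + 1824*2**(1/3))/320
F(5/2) = sqrt(2)*(3150*E + 630*sqrt(2)*(-7 + 6*sqrt(pi)*exp(2)*erfc(sqrt(2)) + 28*sqrt(2)) + (-9072*sqrt(3) - 3456*sqrt(2) - 945*sqrt(pi)*erfc(sqrt(2)) + 945*sqrt(pi)*erfc(1) + 71494)*exp(2))*exp(-2)/10080
F(4/3) = 2**(2/3)*(-1260*3**(1/3) - 660*2**(1/3) - 280*uppergamma(4/3, 2) + 21 + 280*uppergamma(4/3, 1) + 560*2**(1/3)*uppergamma(4/3, 2) + 3480*2**(2/3))/1120

split f at 1/2, 1, 3/2, 2: ℳ[f](s) collects 5 kernel integrals
between 0 and 1/2 the integrand is t**2·t^(s-1)
on [1/2, 1) integrate f = exp(-2*t) against the kernel
∫ over [1, 3/2) of (t + 1)·t^(s-1) joins the sum
on [3/2, 2): add ∫ (t + 3)·t^(s-1) dt
the [2, ∞) slice contributes ∫ exp(-t)·t^(s-1) dt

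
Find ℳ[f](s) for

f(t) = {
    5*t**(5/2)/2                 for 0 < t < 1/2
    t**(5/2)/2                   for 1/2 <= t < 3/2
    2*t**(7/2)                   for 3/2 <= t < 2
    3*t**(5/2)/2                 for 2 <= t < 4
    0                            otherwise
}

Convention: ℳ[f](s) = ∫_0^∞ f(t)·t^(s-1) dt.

decompose at 1/2, 3/2, 2; ℳ[f](s) sums the 4 pieces' integrals
for t in [0, 1/2): the term is ∫ 5*t**(5/2)/2·t^(s-1)
[1/2, 3/2) adds the kernel integral of t**(5/2)/2
piece [3/2, 2): integrate 2*t**(7/2) against the kernel
[2, 4) adds the kernel integral of 3*t**(5/2)/2

(1536*2**(3*s)*s + 5376*2**(3*s) + 320*sqrt(2)*2**(2*s)*s + 608*sqrt(2)*2**(2*s) - 90*3**s*sqrt(6)*s - 207*3**s*sqrt(6) + 8*sqrt(2)*s + 28*sqrt(2))/(8*2**s*(4*s**2 + 24*s + 35))
  Re(s) > -5/2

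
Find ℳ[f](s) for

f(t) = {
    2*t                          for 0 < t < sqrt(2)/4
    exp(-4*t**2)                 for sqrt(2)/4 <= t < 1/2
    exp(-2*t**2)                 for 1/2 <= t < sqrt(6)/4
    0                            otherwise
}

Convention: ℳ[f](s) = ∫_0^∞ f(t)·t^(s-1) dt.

(sqrt(2)/4)**s*(2**(s/2)*(s + 1)*uppergamma(s/2, 1/2) - 2**(s/2)*(s + 1)*uppergamma(s/2, 1) + 2**s*(s + 1)*uppergamma(s/2, 1/2) - 2**s*(s + 1)*uppergamma(s/2, 3/4) + sqrt(2))/(2*(s + 1))
  Re(s) > -1

strip the common scale on t: t on [0, sqrt(2)/2); exp(-t**2) on [sqrt(2)/2, 1); exp(-t**2/2) on [1, sqrt(6)/2)
strip the power substitution: sqrt(t) on [0, 1/2); exp(-t) on [1/2, 1); exp(-t/2) on [1, 3/2)
slice at sqrt(2)/4, 1/2, transform all 3 pieces, and sum them
∫ over [0, sqrt(2)/4) of 2*t·t^(s-1) joins the sum
∫ exp(-4*t**2)·t^(s-1) over [sqrt(2)/4, 1/2)
segment 1/2 to sqrt(6)/4 holds exp(-2*t**2); add its integral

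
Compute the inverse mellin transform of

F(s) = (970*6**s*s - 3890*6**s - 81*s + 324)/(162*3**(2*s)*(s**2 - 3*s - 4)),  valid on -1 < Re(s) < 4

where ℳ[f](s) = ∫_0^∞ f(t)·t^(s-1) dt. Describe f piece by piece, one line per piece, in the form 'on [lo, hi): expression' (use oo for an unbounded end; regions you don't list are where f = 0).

on [0, 1/9): 9*t/2
on [1/9, 2/3): 9*t
on [2/3, oo): 16/(6561*t**4)

the common scale on t comes off first: 3*t on [0, 1/6); 6*t on [1/6, 1); 1/(81*t**4) on [1, ∞)
remove the common scale on t first: t on [0, 1/2); 2*t on [1/2, 3); t**(-4) on [3, ∞)
the 3 pieces separated at 1/9, 2/3 each add one integral
the [0, 1/9) slice contributes ∫ 9*t/2·t^(s-1) dt
on [1/9, 2/3): add ∫ 9*t·t^(s-1) dt
piece [2/3, ∞): integrate 16/(6561*t**4) against the kernel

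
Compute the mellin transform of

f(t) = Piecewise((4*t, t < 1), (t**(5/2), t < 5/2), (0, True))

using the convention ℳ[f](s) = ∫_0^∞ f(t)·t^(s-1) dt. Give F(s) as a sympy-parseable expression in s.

2*((5/2)**(s + 5/2)*(s + 1) + 3*s + 9)/((s + 1)*(2*s + 5))
  Re(s) > -1

breakpoints 1: one integral from each of the 2 segments
over [0, 1), the kernel integral of 4*t enters the sum
∫ over [1, 5/2) of t**(5/2)·t^(s-1) joins the sum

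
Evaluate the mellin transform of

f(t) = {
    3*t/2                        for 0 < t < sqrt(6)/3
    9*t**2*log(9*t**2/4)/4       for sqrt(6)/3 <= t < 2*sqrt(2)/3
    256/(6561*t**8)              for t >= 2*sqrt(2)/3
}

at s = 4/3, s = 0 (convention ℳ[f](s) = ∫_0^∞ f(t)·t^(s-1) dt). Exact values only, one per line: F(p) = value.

strip the common scale on t: t on [0, sqrt(6)/2); t**2*log(t**2) on [sqrt(6)/2, sqrt(2)); t**(-8) on [sqrt(2), ∞)
remove the power substitution first: sqrt(t) on [0, 3/2); t*log(t) on [3/2, 2); t**(-4) on [2, ∞)
integrate the 3 segments split at sqrt(6)/3, 2*sqrt(2)/3, then add the results
over [0, sqrt(6)/3), the kernel integral of 3*t/2 enters the sum
∫ over [sqrt(6)/3, 2*sqrt(2)/3) of 9*t**2*log(9*t**2/4)/4·t^(s-1) joins the sum
[2*sqrt(2)/3, ∞) adds the kernel integral of 256/(6561*t**8)

F(4/3) = -3*12**(1/3)*log(3)/20 - 187*3**(2/3)/1200 + 9*12**(1/3)/100 + 3*12**(1/3)*log(2)/20 + 4*3**(2/3)*log(2)/15 + 2**(1/6)*3**(5/6)/7
F(0) = -3*log(3)/4 - 31/128 + 7*log(2)/4 + sqrt(6)/2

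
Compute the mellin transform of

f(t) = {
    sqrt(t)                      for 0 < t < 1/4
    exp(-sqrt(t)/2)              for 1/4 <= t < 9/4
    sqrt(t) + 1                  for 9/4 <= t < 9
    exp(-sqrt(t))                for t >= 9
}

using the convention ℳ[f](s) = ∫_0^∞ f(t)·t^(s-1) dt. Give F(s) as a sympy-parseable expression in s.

strip the power substitution: t on [0, 1/2); exp(-t/2) on [1/2, 3/2); t + 1 on [3/2, 3); …
linearity at 1/4, 9/4, 9 turns ℳ[f](s) into 4 summed integrals
between 0 and 1/4 the integrand is sqrt(t)·t^(s-1)
[1/4, 9/4) adds the kernel integral of exp(-sqrt(t)/2)
on [9/4, 9) integrate f = (sqrt(t) + 1) against the kernel
over [9, ∞), the kernel integral of exp(-sqrt(t)) enters the sum

(2**(2*s + 1)*s*(2*s + 1)*uppergamma(2*s, 3) + 2**(4*s + 1)*s*(2*s + 1)*uppergamma(2*s, 1/4) - 2**(4*s + 1)*s*(2*s + 1)*uppergamma(2*s, 3/4) + 8*36**s*s + 36**s - 5*9**s*s - 9**s + s)/(4**s*s*(2*s + 1))
  Re(s) > -1/2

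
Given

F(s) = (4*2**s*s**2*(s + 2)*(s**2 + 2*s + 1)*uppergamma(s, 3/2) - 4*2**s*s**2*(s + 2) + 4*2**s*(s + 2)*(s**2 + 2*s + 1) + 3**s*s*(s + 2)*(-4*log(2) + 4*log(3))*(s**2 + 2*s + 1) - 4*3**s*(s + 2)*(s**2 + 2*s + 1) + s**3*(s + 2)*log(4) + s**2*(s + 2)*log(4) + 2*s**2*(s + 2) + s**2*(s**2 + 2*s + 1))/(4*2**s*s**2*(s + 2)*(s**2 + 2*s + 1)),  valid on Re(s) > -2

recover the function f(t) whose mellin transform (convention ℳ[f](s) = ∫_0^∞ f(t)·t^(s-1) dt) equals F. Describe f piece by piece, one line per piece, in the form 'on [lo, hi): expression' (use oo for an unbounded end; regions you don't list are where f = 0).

on [0, 1/2): t**2
on [1/2, 1): t*log(t)
on [1, 3/2): log(t)
on [3/2, oo): exp(-t)

cuts at 1/2, 1, 3/2: linearity sums the 4 kernel integrals
piece [0, 1/2): integrate t**2 against the kernel
piece [1/2, 1): integrate t*log(t) against the kernel
∫ over [1, 3/2) of log(t)·t^(s-1) joins the sum
on [3/2, ∞) integrate f = exp(-t) against the kernel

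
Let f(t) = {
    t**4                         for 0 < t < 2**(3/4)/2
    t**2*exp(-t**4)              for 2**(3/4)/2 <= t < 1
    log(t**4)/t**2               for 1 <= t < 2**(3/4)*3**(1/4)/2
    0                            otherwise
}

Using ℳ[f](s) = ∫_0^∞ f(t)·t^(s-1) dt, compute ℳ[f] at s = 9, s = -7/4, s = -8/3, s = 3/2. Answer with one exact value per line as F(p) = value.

reversing the power substitution: t**2 on [0, sqrt(2)/2); t*exp(-t**2) on [sqrt(2)/2, 1); log(t**2)/t on [1, sqrt(6)/2)
peel off the shared t-power: t on [0, sqrt(2)/2); exp(-t**2) on [sqrt(2)/2, 1); log(t**2)/t**2 on [1, sqrt(6)/2)
invert the power substitution to get sqrt(t) on [0, 1/2); exp(-t) on [1/2, 1); log(t)/t on [1, 3/2)
decompose at 2**(3/4)/2, 1; ℳ[f](s) sums the 3 pieces' integrals
between 0 and 2**(3/4)/2 the integrand is t**4·t^(s-1)
∫ t**2*exp(-t**4)·t^(s-1) over [2**(3/4)/2, 1)
on [1, 2**(3/4)*3**(1/4)/2): add ∫ log(t**4)/t**2·t^(s-1) dt

F(9) = -uppergamma(11/4, 1)/4 - 3*2**(1/4)*3**(3/4)*log(2)/28 - 3*2**(1/4)*3**(3/4)/49 + 2**(3/4)/208 + 4/49 + 3*2**(1/4)*3**(3/4)*log(3)/28 + uppergamma(11/4, 1/2)/4
F(-7/4) = -4*2**(15/16)*3**(1/16)*log(3)/45 - 64*2**(15/16)*3**(1/16)/675 - uppergamma(1/16, 1)/4 + 4*2**(15/16)*3**(1/16)*log(2)/45 + uppergamma(1/16, 1/2)/4 + 64/225 + 2*2**(7/16)/9
F(-8/3) = -2**(1/6)*3**(5/6)*log(3)/21 - 2*2**(1/6)*3**(5/6)/49 - uppergamma(-1/6, 1)/4 + 2**(1/6)*3**(5/6)*log(2)/21 + uppergamma(-1/6, 1/2)/4 + 9/49 + 3*2**(2/3)/8
F(3/2) = -16*2**(1/8)*3**(7/8)/3 + log(2**(2*2**(1/8)*3**(7/8)/3)/3**(2*2**(1/8)*3**(7/8)/3)) - uppergamma(7/8, 1)/4 + 2**(5/8)/22 + uppergamma(7/8, 1/2)/4 + 16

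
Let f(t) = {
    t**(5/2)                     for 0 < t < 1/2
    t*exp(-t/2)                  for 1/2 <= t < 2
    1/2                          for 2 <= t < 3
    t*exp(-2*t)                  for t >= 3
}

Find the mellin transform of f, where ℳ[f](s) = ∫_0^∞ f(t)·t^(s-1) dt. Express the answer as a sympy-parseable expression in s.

invert the shared t-power to get t**(3/2) on [0, 1/2); exp(-t/2) on [1/2, 2); 1/(2*t) on [2, 3); …
breakpoints 1/2, 2, 3: one integral from each of the 4 segments
∫ t**(5/2)·t^(s-1) over [0, 1/2)
for t in [1/2, 2): the term is ∫ t*exp(-t/2)·t^(s-1)
for t in [2, 3): the term is ∫ 1/2·t^(s-1)
∫ t*exp(-2*t)·t^(s-1) over [3, ∞)

(2*24**s*s*(2*s + 5)*uppergamma(s + 1, 1/4) - 2*24**s*s*(2*s + 5)*uppergamma(s + 1, 1) - 24**s*(2*s + 5)/2 + 36**s*(2*s + 5)/2 + 6**s*s*(2*s + 5)*uppergamma(s + 1, 6)/2 + sqrt(2)*6**s*s/4)/(12**s*s*(2*s + 5))
  Re(s) > -5/2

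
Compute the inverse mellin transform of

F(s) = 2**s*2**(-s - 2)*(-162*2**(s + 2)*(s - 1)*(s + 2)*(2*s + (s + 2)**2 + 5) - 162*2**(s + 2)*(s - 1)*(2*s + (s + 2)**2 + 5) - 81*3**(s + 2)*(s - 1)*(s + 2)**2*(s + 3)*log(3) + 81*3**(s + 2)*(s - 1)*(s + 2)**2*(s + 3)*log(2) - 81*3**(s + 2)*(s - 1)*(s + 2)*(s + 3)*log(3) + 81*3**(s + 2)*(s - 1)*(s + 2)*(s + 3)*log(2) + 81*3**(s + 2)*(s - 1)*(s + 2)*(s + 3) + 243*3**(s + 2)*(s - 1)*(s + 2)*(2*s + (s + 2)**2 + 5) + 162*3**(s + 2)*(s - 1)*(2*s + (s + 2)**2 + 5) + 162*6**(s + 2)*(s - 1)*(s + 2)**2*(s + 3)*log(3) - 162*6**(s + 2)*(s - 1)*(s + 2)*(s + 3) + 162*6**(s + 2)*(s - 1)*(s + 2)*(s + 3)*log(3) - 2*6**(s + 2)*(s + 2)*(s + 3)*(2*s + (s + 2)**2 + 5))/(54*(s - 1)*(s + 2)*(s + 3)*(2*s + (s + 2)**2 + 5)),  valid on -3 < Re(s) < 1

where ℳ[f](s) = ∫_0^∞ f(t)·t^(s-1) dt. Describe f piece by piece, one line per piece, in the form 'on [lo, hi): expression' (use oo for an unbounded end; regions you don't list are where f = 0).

on [0, 2): t**3/8
on [2, 3): t**2*(t/2 + 3)/4
on [3, 6): t**3*log(t/2)/8
on [6, oo): 2/t

reversing the common scale on t: t**3 on [0, 1); t**2*(t + 3) on [1, 3/2); t**3*log(t) on [3/2, 3); …
reversing the shared t-power: t on [0, 1); t + 3 on [1, 3/2); t*log(t) on [3/2, 3); …
slice at 2, 3, 6, transform all 4 pieces, and sum them
[0, 2) adds the kernel integral of t**3/8
[2, 3) adds the kernel integral of t**2*(t/2 + 3)/4
between 3 and 6 the integrand is t**3*log(t/2)/8·t^(s-1)
on [6, ∞) integrate f = 2/t against the kernel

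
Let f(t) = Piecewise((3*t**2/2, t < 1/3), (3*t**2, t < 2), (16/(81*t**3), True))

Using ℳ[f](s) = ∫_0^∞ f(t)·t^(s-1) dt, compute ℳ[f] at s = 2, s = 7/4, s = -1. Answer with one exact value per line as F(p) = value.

F(2) = 7837/648
F(7/4) = -2*3**(1/4)/405 + 2608*2**(3/4)/405
F(-1) = 1783/324

invert the shared t-power to get 3*t/2 on [0, 1/3); 3*t on [1/3, 2); 16/(81*t**4) on [2, ∞)
undo the common scale on t: t on [0, 1/2); 2*t on [1/2, 3); t**(-4) on [3, ∞)
split f at 1/3, 2: ℳ[f](s) collects 3 kernel integrals
the [0, 1/3) slice contributes ∫ 3*t**2/2·t^(s-1) dt
the [1/3, 2) slice contributes ∫ 3*t**2·t^(s-1) dt
on [2, ∞): add ∫ 16/(81*t**3)·t^(s-1) dt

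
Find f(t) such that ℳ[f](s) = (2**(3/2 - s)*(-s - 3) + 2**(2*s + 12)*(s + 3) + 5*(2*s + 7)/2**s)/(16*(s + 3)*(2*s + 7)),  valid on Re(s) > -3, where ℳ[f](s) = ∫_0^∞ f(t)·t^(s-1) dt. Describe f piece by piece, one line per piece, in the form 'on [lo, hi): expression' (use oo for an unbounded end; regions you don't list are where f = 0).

treat the 2 regions marked off by 1/2 separately and sum
on [0, 1/2): add ∫ 5*t**3/2·t^(s-1) dt
for t in [1/2, 4): the term is ∫ t**(7/2)·t^(s-1)

on [0, 1/2): 5*t**3/2
on [1/2, 4): t**(7/2)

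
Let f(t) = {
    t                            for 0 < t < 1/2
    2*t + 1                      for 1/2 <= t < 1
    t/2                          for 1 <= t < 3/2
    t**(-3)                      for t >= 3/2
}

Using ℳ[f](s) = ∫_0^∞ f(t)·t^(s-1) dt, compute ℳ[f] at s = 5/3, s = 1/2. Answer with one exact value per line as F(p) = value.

F(5/3) = 2**(1/3)*(-378 + 725*3**(2/3) + 1116*2**(2/3))/1920
F(1/2) = -7*sqrt(2)/6 + 167*sqrt(6)/540 + 3

split f at 1/2, 1, 3/2: ℳ[f](s) collects 4 kernel integrals
∫ over [0, 1/2) of t·t^(s-1) joins the sum
for t in [1/2, 1): the term is ∫ (2*t + 1)·t^(s-1)
on [1, 3/2): add ∫ t/2·t^(s-1) dt
over [3/2, ∞), the kernel integral of t**(-3) enters the sum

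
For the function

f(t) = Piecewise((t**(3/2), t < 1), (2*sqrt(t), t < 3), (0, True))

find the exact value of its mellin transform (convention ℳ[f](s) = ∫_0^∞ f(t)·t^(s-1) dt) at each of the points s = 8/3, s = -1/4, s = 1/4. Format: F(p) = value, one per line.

F(8/3) = -186/475 + 324*3**(1/6)/19
F(-1/4) = -36/5 + 8*3**(1/4)
F(1/4) = -44/21 + 8*3**(3/4)/3

along the cuts 1, ℳ[f](s) splits into 2 integrals
the [0, 1) slice contributes ∫ t**(3/2)·t^(s-1) dt
segment 1 to 3 holds 2*sqrt(t); add its integral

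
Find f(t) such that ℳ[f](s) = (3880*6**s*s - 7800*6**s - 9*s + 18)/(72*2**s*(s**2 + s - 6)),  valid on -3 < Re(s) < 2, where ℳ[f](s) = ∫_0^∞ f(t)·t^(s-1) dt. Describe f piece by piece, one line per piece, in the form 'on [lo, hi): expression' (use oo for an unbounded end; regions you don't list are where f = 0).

on [0, 1/2): t**3
on [1/2, 3): 2*t**3
on [3, oo): t**(-2)

undo the shared t-power: t on [0, 1/2); 2*t on [1/2, 3); t**(-4) on [3, ∞)
breakpoints 1/2, 3: one integral from each of the 3 segments
∫ over [0, 1/2) of t**3·t^(s-1) joins the sum
the [1/2, 3) slice contributes ∫ 2*t**3·t^(s-1) dt
segment [3, ∞) carries t**(-2); integrate it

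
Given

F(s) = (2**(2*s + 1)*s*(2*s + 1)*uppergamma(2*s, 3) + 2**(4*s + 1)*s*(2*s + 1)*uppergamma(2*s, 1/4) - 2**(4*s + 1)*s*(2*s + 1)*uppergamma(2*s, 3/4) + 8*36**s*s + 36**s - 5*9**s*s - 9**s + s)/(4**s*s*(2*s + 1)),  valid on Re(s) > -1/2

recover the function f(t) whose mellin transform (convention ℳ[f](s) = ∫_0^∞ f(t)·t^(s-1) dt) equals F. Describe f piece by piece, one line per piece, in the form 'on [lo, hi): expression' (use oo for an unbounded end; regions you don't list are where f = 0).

remove the power substitution first: t on [0, 1/2); exp(-t/2) on [1/2, 3/2); t + 1 on [3/2, 3); …
breakpoints 1/4, 9/4, 9: one integral from each of the 4 segments
for t in [0, 1/4): the term is ∫ sqrt(t)·t^(s-1)
segment [1/4, 9/4) carries exp(-sqrt(t)/2); integrate it
on [9/4, 9): add ∫ (sqrt(t) + 1)·t^(s-1) dt
for t in [9, ∞): the term is ∫ exp(-sqrt(t))·t^(s-1)

on [0, 1/4): sqrt(t)
on [1/4, 9/4): exp(-sqrt(t)/2)
on [9/4, 9): sqrt(t) + 1
on [9, oo): exp(-sqrt(t))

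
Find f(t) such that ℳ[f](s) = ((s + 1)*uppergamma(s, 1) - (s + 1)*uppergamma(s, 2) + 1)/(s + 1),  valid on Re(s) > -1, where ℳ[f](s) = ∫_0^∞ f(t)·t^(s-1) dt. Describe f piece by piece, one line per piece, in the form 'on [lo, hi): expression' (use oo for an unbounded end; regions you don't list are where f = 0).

linearity at 1 turns ℳ[f](s) into 2 summed integrals
segment 0 to 1 holds t; add its integral
piece [1, 2): integrate exp(-t) against the kernel

on [0, 1): t
on [1, 2): exp(-t)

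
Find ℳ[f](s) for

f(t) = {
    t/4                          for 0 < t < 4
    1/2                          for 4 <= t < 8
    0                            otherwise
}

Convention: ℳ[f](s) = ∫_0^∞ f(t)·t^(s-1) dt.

2**(2*s)*(2**s*(s + 1) + s - 1)/(2*s*(s + 1))
  Re(s) > -1

invert the common scale on t to get t/2 on [0, 2); 1/2 on [2, 4)
undo the common scale on t: t on [0, 1); 1/2 on [1, 2)
integrate the 2 segments split at 4, then add the results
for t in [0, 4): the term is ∫ t/4·t^(s-1)
between 4 and 8 the integrand is 1/2·t^(s-1)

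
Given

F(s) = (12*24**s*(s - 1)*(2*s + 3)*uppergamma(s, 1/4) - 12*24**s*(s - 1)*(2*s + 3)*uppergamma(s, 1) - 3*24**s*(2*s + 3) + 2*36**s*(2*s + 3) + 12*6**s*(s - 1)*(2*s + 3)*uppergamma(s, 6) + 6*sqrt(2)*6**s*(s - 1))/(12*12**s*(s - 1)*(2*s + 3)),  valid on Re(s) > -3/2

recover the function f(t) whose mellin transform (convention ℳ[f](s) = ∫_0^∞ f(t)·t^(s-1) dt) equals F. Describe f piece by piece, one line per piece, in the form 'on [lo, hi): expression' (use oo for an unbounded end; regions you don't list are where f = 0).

integrate the 4 segments split at 1/2, 2, 3, then add the results
on [0, 1/2) integrate f = t**(3/2) against the kernel
for t in [1/2, 2): the term is ∫ exp(-t/2)·t^(s-1)
on [2, 3): add ∫ 1/(2*t)·t^(s-1) dt
the [3, ∞) slice contributes ∫ exp(-2*t)·t^(s-1) dt

on [0, 1/2): t**(3/2)
on [1/2, 2): exp(-t/2)
on [2, 3): 1/(2*t)
on [3, oo): exp(-2*t)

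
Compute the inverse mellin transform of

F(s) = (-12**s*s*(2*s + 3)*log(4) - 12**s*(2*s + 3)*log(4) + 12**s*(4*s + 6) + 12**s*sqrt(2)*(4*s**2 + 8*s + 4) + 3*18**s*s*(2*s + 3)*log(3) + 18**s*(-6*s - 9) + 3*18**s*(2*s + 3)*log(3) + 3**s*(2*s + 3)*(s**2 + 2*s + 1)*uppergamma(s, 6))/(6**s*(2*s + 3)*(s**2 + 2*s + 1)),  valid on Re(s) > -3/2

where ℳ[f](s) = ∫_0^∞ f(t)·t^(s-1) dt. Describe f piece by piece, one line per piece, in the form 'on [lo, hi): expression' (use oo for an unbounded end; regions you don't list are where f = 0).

on [0, 2): t**(3/2)
on [2, 3): t*log(t)
on [3, oo): exp(-2*t)

along the cuts 2, 3, ℳ[f](s) splits into 3 integrals
between 0 and 2 the integrand is t**(3/2)·t^(s-1)
[2, 3) adds the kernel integral of t*log(t)
segment [3, ∞) carries exp(-2*t); integrate it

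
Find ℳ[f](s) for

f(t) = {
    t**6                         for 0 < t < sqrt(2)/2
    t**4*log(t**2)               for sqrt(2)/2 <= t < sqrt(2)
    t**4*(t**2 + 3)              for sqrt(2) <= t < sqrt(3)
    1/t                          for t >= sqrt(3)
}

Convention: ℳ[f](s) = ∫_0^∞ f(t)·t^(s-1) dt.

(480*2**s*(1 - s)*(s + 4)**2 + 96*2**s*(s - 1)*(s + 4)*(s + 6)*log(2) - 576*2**s*(s - 1)*(s + 4) - 192*2**s*(s - 1)*(s + 6) + 1296*6**(s/2)*(s - 1)*(s + 4)**2 + 1296*6**(s/2)*(s - 1)*(s + 4) - 8*sqrt(3)*6**(s/2)*(s + 4)**2*(s + 6) + 3*(s - 1)*(s + 4)**2 + 6*(s - 1)*(s + 4)*(s + 6)*log(2) + 12*(s - 1)*(s + 6))/(24*2**(s/2)*(s - 1)*(s + 4)**2*(s + 6))
  -6 < Re(s) < 1

remove the power substitution first: t**3 on [0, 1/2); t**2*log(t) on [1/2, 2); t**2*(t + 3) on [2, 3); …
remove the shared t-power first: t on [0, 1/2); log(t) on [1/2, 2); t + 3 on [2, 3); …
the 4 pieces separated at sqrt(2)/2, sqrt(2), sqrt(3) each add one integral
for t in [0, sqrt(2)/2): the term is ∫ t**6·t^(s-1)
∫ t**4*log(t**2)·t^(s-1) over [sqrt(2)/2, sqrt(2))
on [sqrt(2), sqrt(3)) integrate f = t**4*(t**2 + 3) against the kernel
over [sqrt(3), ∞), the kernel integral of 1/t enters the sum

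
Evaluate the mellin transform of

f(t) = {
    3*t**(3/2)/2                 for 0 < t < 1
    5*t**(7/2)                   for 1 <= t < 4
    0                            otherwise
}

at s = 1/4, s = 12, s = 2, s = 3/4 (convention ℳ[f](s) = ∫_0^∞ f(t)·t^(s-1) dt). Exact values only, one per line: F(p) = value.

f breaks at 1 into 2 integrals to sum
over [0, 1), the kernel integral of 3*t**(3/2)/2 enters the sum
on [1, 4): add ∫ 5*t**(7/2)·t^(s-1) dt

F(1/4) = -10/21 + 512*sqrt(2)/3
F(12) = 193273528261/279
F(2) = 143323/77
F(3/4) = -26/51 + 5120*sqrt(2)/17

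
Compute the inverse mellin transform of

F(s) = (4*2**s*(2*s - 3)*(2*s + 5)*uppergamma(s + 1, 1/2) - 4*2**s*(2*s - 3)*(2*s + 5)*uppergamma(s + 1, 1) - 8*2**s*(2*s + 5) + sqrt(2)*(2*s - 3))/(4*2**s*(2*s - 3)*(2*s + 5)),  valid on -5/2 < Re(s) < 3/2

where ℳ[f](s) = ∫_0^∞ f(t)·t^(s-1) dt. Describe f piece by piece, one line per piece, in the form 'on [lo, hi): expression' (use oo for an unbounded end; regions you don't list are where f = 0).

on [0, 1/2): t**(5/2)
on [1/2, 1): t*exp(-t)
on [1, oo): t**(-3/2)

invert the shared t-power to get t**(3/2) on [0, 1/2); exp(-t) on [1/2, 1); t**(-5/2) on [1, ∞)
summing 3 kernel integrals split by 1/2, 1 yields ℳ[f](s)
segment 0 to 1/2 holds t**(5/2); add its integral
∫ over [1/2, 1) of t*exp(-t)·t^(s-1) joins the sum
∫ t**(-3/2)·t^(s-1) over [1, ∞)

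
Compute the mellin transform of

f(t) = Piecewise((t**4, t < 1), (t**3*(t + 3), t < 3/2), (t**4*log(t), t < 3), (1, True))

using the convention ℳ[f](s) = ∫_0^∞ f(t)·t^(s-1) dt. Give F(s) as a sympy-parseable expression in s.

invert the shared t-power to get t**2 on [0, 1); t*(t + 3) on [1, 3/2); t**2*log(t) on [3/2, 3); …
reversing the shared t-power: t on [0, 1); t + 3 on [1, 3/2); t*log(t) on [3/2, 3); …
treat the 4 regions marked off by 1, 3/2, 3 separately and sum
the [0, 1) slice contributes ∫ t**4·t^(s-1) dt
segment [1, 3/2) carries t**3*(t + 3); integrate it
∫ t**4*log(t)·t^(s-1) over [3/2, 3)
[3, ∞) adds the kernel integral of 1

2**(-s - 3)*(-162*2**(s + 3)*s*(s + 3)*(2*s + (s + 3)**2 + 7) - 162*2**(s + 3)*s*(2*s + (s + 3)**2 + 7) - 81*3**(s + 3)*s*(s + 3)**2*(s + 4)*log(3) + 81*3**(s + 3)*s*(s + 3)**2*(s + 4)*log(2) - 81*3**(s + 3)*s*(s + 3)*(s + 4)*log(3) + 81*3**(s + 3)*s*(s + 3)*(s + 4)*log(2) + 81*3**(s + 3)*s*(s + 3)*(s + 4) + 243*3**(s + 3)*s*(s + 3)*(2*s + (s + 3)**2 + 7) + 162*3**(s + 3)*s*(2*s + (s + 3)**2 + 7) + 162*6**(s + 3)*s*(s + 3)**2*(s + 4)*log(3) - 162*6**(s + 3)*s*(s + 3)*(s + 4) + 162*6**(s + 3)*s*(s + 3)*(s + 4)*log(3) - 2*6**(s + 3)*(s + 3)*(s + 4)*(2*s + (s + 3)**2 + 7))/(54*s*(s + 3)*(s + 4)*(2*s + (s + 3)**2 + 7))
  -4 < Re(s) < 0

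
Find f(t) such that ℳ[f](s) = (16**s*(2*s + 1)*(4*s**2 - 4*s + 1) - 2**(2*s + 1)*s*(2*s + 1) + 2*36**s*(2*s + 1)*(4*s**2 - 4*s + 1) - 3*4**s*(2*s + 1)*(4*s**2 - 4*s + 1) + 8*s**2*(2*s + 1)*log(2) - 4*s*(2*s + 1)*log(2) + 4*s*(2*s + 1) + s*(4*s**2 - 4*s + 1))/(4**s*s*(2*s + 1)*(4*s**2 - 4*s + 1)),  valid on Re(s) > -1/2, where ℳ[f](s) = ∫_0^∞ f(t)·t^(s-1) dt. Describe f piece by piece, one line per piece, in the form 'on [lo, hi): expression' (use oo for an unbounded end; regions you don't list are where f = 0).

on [0, 1/4): sqrt(t)
on [1/4, 1): log(sqrt(t))/sqrt(t)
on [1, 4): 3
on [4, 9): 2

peel off the power substitution: t on [0, 1/2); log(t)/t on [1/2, 1); 3 on [1, 2); …
integrate the 4 segments split at 1/4, 1, 4, then add the results
for t in [0, 1/4): the term is ∫ sqrt(t)·t^(s-1)
on [1/4, 1) integrate f = log(sqrt(t))/sqrt(t) against the kernel
over [1, 4), the kernel integral of 3 enters the sum
for t in [4, 9): the term is ∫ 2·t^(s-1)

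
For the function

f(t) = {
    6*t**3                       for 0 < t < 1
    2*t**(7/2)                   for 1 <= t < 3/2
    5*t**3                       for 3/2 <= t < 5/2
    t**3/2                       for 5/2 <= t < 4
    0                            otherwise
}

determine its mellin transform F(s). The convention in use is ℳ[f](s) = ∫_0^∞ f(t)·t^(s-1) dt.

slice at 1, 3/2, 5/2, transform all 4 pieces, and sum them
piece [0, 1): integrate 6*t**3 against the kernel
segment 1 to 3/2 holds 2*t**(7/2); add its integral
the [3/2, 5/2) slice contributes ∫ 5*t**3·t^(s-1) dt
for t in [5/2, 4): the term is ∫ t**3/2·t^(s-1)

(-10*(3/2)**(s + 3)*(2*s + 7) + 8*(3/2)**(s + 7/2)*(s + 3) + 4**(s + 3)*(2*s + 7) + 9*(5/2)**(s + 3)*(2*s + 7) + 16*s + 60)/(2*(s + 3)*(2*s + 7))
  Re(s) > -3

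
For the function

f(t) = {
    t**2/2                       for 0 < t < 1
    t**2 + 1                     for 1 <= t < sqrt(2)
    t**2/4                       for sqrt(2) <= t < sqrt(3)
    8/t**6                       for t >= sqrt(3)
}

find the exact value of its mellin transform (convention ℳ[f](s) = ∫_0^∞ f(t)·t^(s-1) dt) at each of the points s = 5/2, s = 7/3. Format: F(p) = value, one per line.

F(5/2) = -23/45 + 95*3**(1/4)/126 + 22*2**(1/4)/15
F(7/3) = -99/182 + 1307*3**(1/6)/1716 + 141*2**(1/6)/91

the power substitution comes off first: t/2 on [0, 1); t + 1 on [1, 2); t/4 on [2, 3); …
reversing the common scale on t: t on [0, 1/2); 2*t + 1 on [1/2, 1); t/2 on [1, 3/2); …
cuts at 1, sqrt(2), sqrt(3): linearity sums the 4 kernel integrals
[0, 1) adds the kernel integral of t**2/2
segment 1 to sqrt(2) holds (t**2 + 1); add its integral
∫ t**2/4·t^(s-1) over [sqrt(2), sqrt(3))
segment [sqrt(3), ∞) carries 8/t**6; integrate it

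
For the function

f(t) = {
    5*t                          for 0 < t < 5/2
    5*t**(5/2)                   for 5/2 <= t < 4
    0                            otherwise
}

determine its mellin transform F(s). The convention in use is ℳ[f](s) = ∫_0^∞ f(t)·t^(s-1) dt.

5*(2*4**(s + 5/2)*(s + 1) + (5/2)**(s + 1)*(2*s + 5) - 2*(5/2)**(s + 5/2)*(s + 1))/((s + 1)*(2*s + 5))
  Re(s) > -1

decompose at 5/2; ℳ[f](s) sums the 2 pieces' integrals
the [0, 5/2) slice contributes ∫ 5*t·t^(s-1) dt
segment 5/2 to 4 holds 5*t**(5/2); add its integral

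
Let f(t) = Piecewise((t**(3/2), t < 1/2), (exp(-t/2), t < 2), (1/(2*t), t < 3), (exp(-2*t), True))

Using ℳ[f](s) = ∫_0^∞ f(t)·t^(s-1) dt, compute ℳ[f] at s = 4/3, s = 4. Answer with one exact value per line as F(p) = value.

F(4/3) = -3*2**(1/3)/2 - 2*2**(1/3)*uppergamma(4/3, 1) + 2**(2/3)*uppergamma(4/3, 6)/4 + 3*2**(1/6)/68 + 2*2**(1/3)*uppergamma(4/3, 1/4) + 3*3**(1/3)/2
F(4) = -256*exp(-1) + sqrt(2)/352 + 183*exp(-6)/8 + 19/6 + 493*exp(-1/4)/4

breakpoints 1/2, 2, 3: one integral from each of the 4 segments
on [0, 1/2) integrate f = t**(3/2) against the kernel
on [1/2, 2): add ∫ exp(-t/2)·t^(s-1) dt
on [2, 3): add ∫ 1/(2*t)·t^(s-1) dt
∫ over [3, ∞) of exp(-2*t)·t^(s-1) joins the sum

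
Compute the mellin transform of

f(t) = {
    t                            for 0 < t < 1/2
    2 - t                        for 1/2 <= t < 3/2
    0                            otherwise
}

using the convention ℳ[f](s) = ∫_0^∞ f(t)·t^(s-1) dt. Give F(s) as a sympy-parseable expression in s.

(3**s*s + 4*3**s - 2*s - 4)/(2*2**s*s*(s + 1))
  Re(s) > -1

f breaks at 1/2 into 2 integrals to sum
[0, 1/2) adds the kernel integral of t
for t in [1/2, 3/2): the term is ∫ (2 - t)·t^(s-1)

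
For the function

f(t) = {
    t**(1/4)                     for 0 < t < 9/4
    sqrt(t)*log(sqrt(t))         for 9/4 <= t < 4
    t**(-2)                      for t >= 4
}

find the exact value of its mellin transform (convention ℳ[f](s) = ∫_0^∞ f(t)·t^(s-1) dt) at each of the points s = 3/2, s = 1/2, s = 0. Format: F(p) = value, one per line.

F(3/2) = -81*log(3)/32 - 47/128 + 27*sqrt(6)/28 + 337*log(2)/32
F(1/2) = -9*log(3)/4 - 19/24 + sqrt(6) + 25*log(2)/4
F(0) = -31/32 + log(128/27) + 2*sqrt(6)

reversing the power substitution: sqrt(t) on [0, 3/2); t*log(t) on [3/2, 2); t**(-4) on [2, ∞)
cuts at 9/4, 4: linearity sums the 3 kernel integrals
for t in [0, 9/4): the term is ∫ t**(1/4)·t^(s-1)
segment [9/4, 4) carries sqrt(t)*log(sqrt(t)); integrate it
for t in [4, ∞): the term is ∫ t**(-2)·t^(s-1)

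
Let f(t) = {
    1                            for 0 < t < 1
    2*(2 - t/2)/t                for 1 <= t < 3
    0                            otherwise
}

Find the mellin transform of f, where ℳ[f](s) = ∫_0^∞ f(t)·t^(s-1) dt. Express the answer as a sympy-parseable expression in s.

(3**s*s + 3**(s + 1) - 6*s - 6)/(3*s*(s - 1))
  Re(s) > 0

undo the common scale on t: 1 on [0, 1/2); (2 - t)/t on [1/2, 3/2)
the shared t-power comes off first: t on [0, 1/2); 2 - t on [1/2, 3/2)
split f at 1: ℳ[f](s) collects 2 kernel integrals
on [0, 1): add ∫ 1·t^(s-1) dt
[1, 3) adds the kernel integral of 2*(2 - t/2)/t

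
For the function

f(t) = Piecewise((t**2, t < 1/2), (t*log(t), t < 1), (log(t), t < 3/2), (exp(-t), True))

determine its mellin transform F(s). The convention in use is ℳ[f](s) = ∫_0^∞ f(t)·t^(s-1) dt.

(4*2**s*s**2*(s + 2)*(s**2 + 2*s + 1)*uppergamma(s, 3/2) - 4*2**s*s**2*(s + 2) + 4*2**s*(s + 2)*(s**2 + 2*s + 1) + 3**s*s*(s + 2)*(-4*log(2) + 4*log(3))*(s**2 + 2*s + 1) - 4*3**s*(s + 2)*(s**2 + 2*s + 1) + s**3*(s + 2)*log(4) + s**2*(s + 2)*log(4) + 2*s**2*(s + 2) + s**2*(s**2 + 2*s + 1))/(4*2**s*s**2*(s + 2)*(s**2 + 2*s + 1))
  Re(s) > -2

slice at 1/2, 1, 3/2, transform all 4 pieces, and sum them
between 0 and 1/2 the integrand is t**2·t^(s-1)
[1/2, 1) adds the kernel integral of t*log(t)
on [1, 3/2) integrate f = log(t) against the kernel
∫ over [3/2, ∞) of exp(-t)·t^(s-1) joins the sum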